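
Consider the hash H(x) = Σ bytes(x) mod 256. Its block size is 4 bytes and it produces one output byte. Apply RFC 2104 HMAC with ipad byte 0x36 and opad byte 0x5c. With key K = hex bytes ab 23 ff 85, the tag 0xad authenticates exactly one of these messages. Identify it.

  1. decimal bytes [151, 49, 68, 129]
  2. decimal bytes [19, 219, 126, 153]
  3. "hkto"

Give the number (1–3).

Key hex bytes ab 23 ff 85 is exactly B = 4 bytes: K' = ab 23 ff 85.
K' ⊕ ipad = 9d 15 c9 b3; K' ⊕ opad = f7 7f a3 d9.
m1: inner = H(9d 15 c9 b3 97 31 44 81) = bb; tag = H(f7 7f a3 d9 bb) = ad ← matches
m2: inner = H(9d 15 c9 b3 13 db 7e 99) = 33; tag = H(f7 7f a3 d9 33) = 25
m3: inner = H(9d 15 c9 b3 68 6b 74 6f) = e4; tag = H(f7 7f a3 d9 e4) = d6

1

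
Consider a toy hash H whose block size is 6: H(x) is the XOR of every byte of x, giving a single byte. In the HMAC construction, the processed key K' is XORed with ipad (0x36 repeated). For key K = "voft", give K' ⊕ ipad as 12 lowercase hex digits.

405950423636

Key "voft" = 76 6f 66 74 is 4 bytes ≤ B = 6; zero-pad to 6 bytes: K' = 76 6f 66 74 00 00.
XOR each byte with 0x36: 76⊕36=40, 6f⊕36=59, 66⊕36=50, 74⊕36=42, 00⊕36=36, 00⊕36=36.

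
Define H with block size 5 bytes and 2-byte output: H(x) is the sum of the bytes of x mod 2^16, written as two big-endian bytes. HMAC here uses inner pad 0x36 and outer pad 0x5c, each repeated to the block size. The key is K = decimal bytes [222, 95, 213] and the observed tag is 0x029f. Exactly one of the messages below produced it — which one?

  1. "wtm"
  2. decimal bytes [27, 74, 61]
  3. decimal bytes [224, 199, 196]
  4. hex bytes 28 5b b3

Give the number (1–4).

Key decimal bytes [222, 95, 213] = de 5f d5 is 3 bytes ≤ B = 5; zero-pad to 5 bytes: K' = de 5f d5 00 00.
K' ⊕ ipad = e8 69 e3 36 36; K' ⊕ opad = 82 03 89 5c 5c.
m1: inner = H(e8 69 e3 36 36 77 74 6d) = 03 f8; tag = H(82 03 89 5c 5c 03 f8) = 02c1
m2: inner = H(e8 69 e3 36 36 1b 4a 3d) = 03 42; tag = H(82 03 89 5c 5c 03 42) = 020b
m3: inner = H(e8 69 e3 36 36 e0 c7 c4) = 05 0b; tag = H(82 03 89 5c 5c 05 0b) = 01d6
m4: inner = H(e8 69 e3 36 36 28 5b b3) = 03 d6; tag = H(82 03 89 5c 5c 03 d6) = 029f ← matches

4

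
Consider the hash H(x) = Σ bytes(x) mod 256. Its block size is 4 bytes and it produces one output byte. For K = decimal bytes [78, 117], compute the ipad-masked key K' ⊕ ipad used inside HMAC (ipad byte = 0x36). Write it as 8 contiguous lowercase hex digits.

78433636

Key decimal bytes [78, 117] = 4e 75 is 2 bytes ≤ B = 4; zero-pad to 4 bytes: K' = 4e 75 00 00.
XOR each byte with 0x36: 4e⊕36=78, 75⊕36=43, 00⊕36=36, 00⊕36=36.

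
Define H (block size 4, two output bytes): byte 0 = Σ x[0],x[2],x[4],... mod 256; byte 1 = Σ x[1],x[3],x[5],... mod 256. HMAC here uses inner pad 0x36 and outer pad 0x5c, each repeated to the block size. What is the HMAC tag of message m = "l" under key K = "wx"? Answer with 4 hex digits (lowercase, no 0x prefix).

Key "wx" = 77 78 is 2 bytes ≤ B = 4; zero-pad to 4 bytes: K' = 77 78 00 00.
K' ⊕ ipad = 41 4e 36 36.  K' ⊕ opad = 2b 24 5c 5c.
Inner input = (K'⊕ipad) ∥ m = 41 4e 36 36 ∥ 6c.
Inner hash: even-index sum = 227 mod 256 = 227; odd-index sum = 132 mod 256 = 132 → e3 84.
Outer input = (K'⊕opad) ∥ inner = 2b 24 5c 5c ∥ e3 84.
Outer hash (tag): even-index sum = 362 mod 256 = 106; odd-index sum = 260 mod 256 = 4 → 6a 04.

6a04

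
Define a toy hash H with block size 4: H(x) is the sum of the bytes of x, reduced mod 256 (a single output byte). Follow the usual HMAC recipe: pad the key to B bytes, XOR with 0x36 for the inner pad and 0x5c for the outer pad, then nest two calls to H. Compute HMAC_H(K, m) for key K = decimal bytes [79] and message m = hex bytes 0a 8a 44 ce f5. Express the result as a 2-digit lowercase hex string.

Key decimal bytes [79] = 4f is 1 byte ≤ B = 4; zero-pad to 4 bytes: K' = 4f 00 00 00.
K' ⊕ ipad = 79 36 36 36.  K' ⊕ opad = 13 5c 5c 5c.
Inner input = (K'⊕ipad) ∥ m = 79 36 36 36 ∥ 0a 8a 44 ce f5.
Inner hash: sum = 121+54+54+54+10+138+68+206+245 = 950; mod 256 = 182 → b6.
Outer input = (K'⊕opad) ∥ inner = 13 5c 5c 5c ∥ b6.
Outer hash (tag): sum = 19+92+92+92+182 = 477; mod 256 = 221 → dd.

dd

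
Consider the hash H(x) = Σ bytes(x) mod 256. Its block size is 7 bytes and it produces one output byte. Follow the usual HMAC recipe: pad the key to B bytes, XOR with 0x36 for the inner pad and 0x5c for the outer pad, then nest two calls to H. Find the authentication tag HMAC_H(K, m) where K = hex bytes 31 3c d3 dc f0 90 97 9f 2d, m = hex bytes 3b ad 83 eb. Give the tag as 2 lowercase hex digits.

Key hex bytes 31 3c d3 dc f0 90 97 9f 2d is 9 bytes > B = 7, so hash it first: H(key) = ff, then zero-pad to 7 bytes: K' = ff 00 00 00 00 00 00.
K' ⊕ ipad = c9 36 36 36 36 36 36.  K' ⊕ opad = a3 5c 5c 5c 5c 5c 5c.
Inner input = (K'⊕ipad) ∥ m = c9 36 36 36 36 36 36 ∥ 3b ad 83 eb.
Inner hash: sum = 201+54+54+54+54+54+54+59+173+131+235 = 1123; mod 256 = 99 → 63.
Outer input = (K'⊕opad) ∥ inner = a3 5c 5c 5c 5c 5c 5c ∥ 63.
Outer hash (tag): sum = 163+92+92+92+92+92+92+99 = 814; mod 256 = 46 → 2e.

2e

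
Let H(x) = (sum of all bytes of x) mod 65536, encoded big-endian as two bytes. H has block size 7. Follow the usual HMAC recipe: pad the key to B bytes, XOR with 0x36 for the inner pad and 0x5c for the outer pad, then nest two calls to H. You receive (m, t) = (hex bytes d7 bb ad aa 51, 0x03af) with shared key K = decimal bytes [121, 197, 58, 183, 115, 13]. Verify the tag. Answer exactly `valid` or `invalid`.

Key decimal bytes [121, 197, 58, 183, 115, 13] = 79 c5 3a b7 73 0d is 6 bytes ≤ B = 7; zero-pad to 7 bytes: K' = 79 c5 3a b7 73 0d 00.
K' ⊕ ipad = 4f f3 0c 81 45 3b 36; K' ⊕ opad = 25 99 66 eb 2f 51 5c.
Inner hash: sum = 79+243+12+129+69+59+54+215+187+173+170+81 = 1471 → 05 bf.
Outer hash (recomputed tag): sum = 37+153+102+235+47+81+92+5+191 = 943 → 03 af.
Recomputed tag = 03af; claimed = 03af → match.

valid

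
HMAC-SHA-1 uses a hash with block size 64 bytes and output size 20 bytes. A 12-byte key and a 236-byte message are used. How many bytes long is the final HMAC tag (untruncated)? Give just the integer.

The tag is one SHA-1 digest: 20 bytes.

20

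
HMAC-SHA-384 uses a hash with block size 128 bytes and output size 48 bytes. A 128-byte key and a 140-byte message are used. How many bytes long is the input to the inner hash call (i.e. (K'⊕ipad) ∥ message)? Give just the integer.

Key is 128 ≤ 128 bytes, zero-padded: |K'| = 128.
Inner input = (K'⊕ipad) ∥ m → 128 + 140 = 268 bytes.

268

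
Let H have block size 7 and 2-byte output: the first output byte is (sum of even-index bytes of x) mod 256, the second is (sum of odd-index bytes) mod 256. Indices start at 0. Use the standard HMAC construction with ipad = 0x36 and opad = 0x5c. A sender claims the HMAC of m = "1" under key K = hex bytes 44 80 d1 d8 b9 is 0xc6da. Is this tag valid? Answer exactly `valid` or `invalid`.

invalid

Key hex bytes 44 80 d1 d8 b9 is 5 bytes ≤ B = 7; zero-pad to 7 bytes: K' = 44 80 d1 d8 b9 00 00.
K' ⊕ ipad = 72 b6 e7 ee 8f 36 36; K' ⊕ opad = 18 dc 8d 84 e5 5c 5c.
Inner hash: even-index sum = 542 mod 256 = 30; odd-index sum = 523 mod 256 = 11 → 1e 0b.
Outer hash (recomputed tag): even-index sum = 497 mod 256 = 241; odd-index sum = 474 mod 256 = 218 → f1 da.
Recomputed tag = f1da; claimed = c6da → mismatch.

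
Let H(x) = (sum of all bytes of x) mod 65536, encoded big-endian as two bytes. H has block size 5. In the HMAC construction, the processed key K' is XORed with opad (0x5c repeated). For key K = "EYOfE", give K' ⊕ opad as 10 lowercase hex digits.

Key "EYOfE" = 45 59 4f 66 45 is exactly B = 5 bytes: K' = 45 59 4f 66 45.
XOR each byte with 0x5c: 45⊕5c=19, 59⊕5c=05, 4f⊕5c=13, 66⊕5c=3a, 45⊕5c=19.

1905133a19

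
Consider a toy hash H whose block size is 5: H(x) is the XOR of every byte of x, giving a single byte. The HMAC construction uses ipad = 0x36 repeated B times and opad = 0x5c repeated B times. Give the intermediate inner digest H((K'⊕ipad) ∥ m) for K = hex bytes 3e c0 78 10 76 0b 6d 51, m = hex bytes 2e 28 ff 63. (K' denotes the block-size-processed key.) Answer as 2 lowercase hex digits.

Key hex bytes 3e c0 78 10 76 0b 6d 51 is 8 bytes > B = 5, so hash it first: H(key) = d7, then zero-pad to 5 bytes: K' = d7 00 00 00 00.
K' ⊕ ipad = e1 36 36 36 36.
Inner input = e1 36 36 36 36 ∥ 2e 28 ff 63.
Inner hash: XOR e1⊕36⊕36⊕36⊕36⊕2e⊕28⊕ff⊕63 = 7b.

7b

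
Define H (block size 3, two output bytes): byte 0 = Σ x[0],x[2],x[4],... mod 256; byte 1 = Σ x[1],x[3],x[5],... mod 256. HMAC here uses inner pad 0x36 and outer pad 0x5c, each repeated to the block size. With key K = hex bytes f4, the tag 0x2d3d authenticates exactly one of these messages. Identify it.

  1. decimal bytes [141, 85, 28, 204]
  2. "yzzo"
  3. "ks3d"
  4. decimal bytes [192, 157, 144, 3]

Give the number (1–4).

2

Key hex bytes f4 is 1 byte ≤ B = 3; zero-pad to 3 bytes: K' = f4 00 00.
K' ⊕ ipad = c2 36 36; K' ⊕ opad = a8 5c 5c.
m1: inner = H(c2 36 36 8d 55 1c cc) = 19 df; tag = H(a8 5c 5c 19 df) = e375
m2: inner = H(c2 36 36 79 7a 7a 6f) = e1 29; tag = H(a8 5c 5c e1 29) = 2d3d ← matches
m3: inner = H(c2 36 36 6b 73 33 64) = cf d4; tag = H(a8 5c 5c cf d4) = d82b
m4: inner = H(c2 36 36 c0 9d 90 03) = 98 86; tag = H(a8 5c 5c 98 86) = 8af4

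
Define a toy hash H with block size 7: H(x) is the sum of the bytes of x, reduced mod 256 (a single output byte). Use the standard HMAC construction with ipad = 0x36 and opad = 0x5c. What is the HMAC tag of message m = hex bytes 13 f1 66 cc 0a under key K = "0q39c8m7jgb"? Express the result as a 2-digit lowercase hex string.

Key "0q39c8m7jgb" = 30 71 33 39 63 38 6d 37 6a 67 62 is 11 bytes > B = 7, so hash it first: H(key) = 7f, then zero-pad to 7 bytes: K' = 7f 00 00 00 00 00 00.
K' ⊕ ipad = 49 36 36 36 36 36 36.  K' ⊕ opad = 23 5c 5c 5c 5c 5c 5c.
Inner input = (K'⊕ipad) ∥ m = 49 36 36 36 36 36 36 ∥ 13 f1 66 cc 0a.
Inner hash: sum = 73+54+54+54+54+54+54+19+241+102+204+10 = 973; mod 256 = 205 → cd.
Outer input = (K'⊕opad) ∥ inner = 23 5c 5c 5c 5c 5c 5c ∥ cd.
Outer hash (tag): sum = 35+92+92+92+92+92+92+205 = 792; mod 256 = 24 → 18.

18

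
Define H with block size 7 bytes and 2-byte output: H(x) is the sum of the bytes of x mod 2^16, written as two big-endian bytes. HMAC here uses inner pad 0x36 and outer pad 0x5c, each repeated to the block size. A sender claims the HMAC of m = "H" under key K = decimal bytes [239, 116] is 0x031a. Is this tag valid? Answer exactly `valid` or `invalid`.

Key decimal bytes [239, 116] = ef 74 is 2 bytes ≤ B = 7; zero-pad to 7 bytes: K' = ef 74 00 00 00 00 00.
K' ⊕ ipad = d9 42 36 36 36 36 36; K' ⊕ opad = b3 28 5c 5c 5c 5c 5c.
Inner hash: sum = 217+66+54+54+54+54+54+72 = 625 → 02 71.
Outer hash (recomputed tag): sum = 179+40+92+92+92+92+92+2+113 = 794 → 03 1a.
Recomputed tag = 031a; claimed = 031a → match.

valid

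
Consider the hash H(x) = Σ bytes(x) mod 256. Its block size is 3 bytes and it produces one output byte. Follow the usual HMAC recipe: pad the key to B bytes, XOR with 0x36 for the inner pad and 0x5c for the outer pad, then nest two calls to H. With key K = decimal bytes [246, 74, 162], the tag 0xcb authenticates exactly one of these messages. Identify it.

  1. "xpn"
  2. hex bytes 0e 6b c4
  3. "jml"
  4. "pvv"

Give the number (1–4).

Key decimal bytes [246, 74, 162] = f6 4a a2 is exactly B = 3 bytes: K' = f6 4a a2.
K' ⊕ ipad = c0 7c 94; K' ⊕ opad = aa 16 fe.
m1: inner = H(c0 7c 94 78 70 6e) = 26; tag = H(aa 16 fe 26) = e4
m2: inner = H(c0 7c 94 0e 6b c4) = 0d; tag = H(aa 16 fe 0d) = cb ← matches
m3: inner = H(c0 7c 94 6a 6d 6c) = 13; tag = H(aa 16 fe 13) = d1
m4: inner = H(c0 7c 94 70 76 76) = 2c; tag = H(aa 16 fe 2c) = ea

2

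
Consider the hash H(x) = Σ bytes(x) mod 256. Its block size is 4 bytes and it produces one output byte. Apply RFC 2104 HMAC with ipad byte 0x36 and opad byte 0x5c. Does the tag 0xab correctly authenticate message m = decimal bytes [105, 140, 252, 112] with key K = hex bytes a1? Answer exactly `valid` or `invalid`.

Key hex bytes a1 is 1 byte ≤ B = 4; zero-pad to 4 bytes: K' = a1 00 00 00.
K' ⊕ ipad = 97 36 36 36; K' ⊕ opad = fd 5c 5c 5c.
Inner hash: sum = 151+54+54+54+105+140+252+112 = 922; mod 256 = 154 → 9a.
Outer hash (recomputed tag): sum = 253+92+92+92+154 = 683; mod 256 = 171 → ab.
Recomputed tag = ab; claimed = ab → match.

valid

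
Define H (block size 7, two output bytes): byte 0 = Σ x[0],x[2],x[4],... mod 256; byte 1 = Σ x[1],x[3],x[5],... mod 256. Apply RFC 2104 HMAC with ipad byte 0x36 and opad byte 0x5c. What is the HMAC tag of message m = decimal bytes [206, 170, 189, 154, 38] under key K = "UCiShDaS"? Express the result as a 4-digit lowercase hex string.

27c0

Key "UCiShDaS" = 55 43 69 53 68 44 61 53 is 8 bytes > B = 7, so hash it first: H(key) = 87 2d, then zero-pad to 7 bytes: K' = 87 2d 00 00 00 00 00.
K' ⊕ ipad = b1 1b 36 36 36 36 36.  K' ⊕ opad = db 71 5c 5c 5c 5c 5c.
Inner input = (K'⊕ipad) ∥ m = b1 1b 36 36 36 36 36 ∥ ce aa bd 9a 26.
Inner hash: even-index sum = 663 mod 256 = 151; odd-index sum = 568 mod 256 = 56 → 97 38.
Outer input = (K'⊕opad) ∥ inner = db 71 5c 5c 5c 5c 5c ∥ 97 38.
Outer hash (tag): even-index sum = 551 mod 256 = 39; odd-index sum = 448 mod 256 = 192 → 27 c0.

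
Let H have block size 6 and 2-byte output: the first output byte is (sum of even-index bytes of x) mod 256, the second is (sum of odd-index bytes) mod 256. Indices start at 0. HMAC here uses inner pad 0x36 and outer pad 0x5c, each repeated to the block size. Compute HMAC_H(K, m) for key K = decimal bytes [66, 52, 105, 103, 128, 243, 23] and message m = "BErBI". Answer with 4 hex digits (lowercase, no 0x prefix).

b335

Key decimal bytes [66, 52, 105, 103, 128, 243, 23] = 42 34 69 67 80 f3 17 is 7 bytes > B = 6, so hash it first: H(key) = 42 8e, then zero-pad to 6 bytes: K' = 42 8e 00 00 00 00.
K' ⊕ ipad = 74 b8 36 36 36 36.  K' ⊕ opad = 1e d2 5c 5c 5c 5c.
Inner input = (K'⊕ipad) ∥ m = 74 b8 36 36 36 36 ∥ 42 45 72 42 49.
Inner hash: even-index sum = 477 mod 256 = 221; odd-index sum = 427 mod 256 = 171 → dd ab.
Outer input = (K'⊕opad) ∥ inner = 1e d2 5c 5c 5c 5c ∥ dd ab.
Outer hash (tag): even-index sum = 435 mod 256 = 179; odd-index sum = 565 mod 256 = 53 → b3 35.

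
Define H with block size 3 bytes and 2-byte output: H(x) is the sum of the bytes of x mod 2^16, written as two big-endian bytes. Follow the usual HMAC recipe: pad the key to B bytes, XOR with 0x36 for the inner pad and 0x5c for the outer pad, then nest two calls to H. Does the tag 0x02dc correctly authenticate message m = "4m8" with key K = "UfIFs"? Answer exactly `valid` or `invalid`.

invalid

Key "UfIFs" = 55 66 49 46 73 is 5 bytes > B = 3, so hash it first: H(key) = 01 bd, then zero-pad to 3 bytes: K' = 01 bd 00.
K' ⊕ ipad = 37 8b 36; K' ⊕ opad = 5d e1 5c.
Inner hash: sum = 55+139+54+52+109+56 = 465 → 01 d1.
Outer hash (recomputed tag): sum = 93+225+92+1+209 = 620 → 02 6c.
Recomputed tag = 026c; claimed = 02dc → mismatch.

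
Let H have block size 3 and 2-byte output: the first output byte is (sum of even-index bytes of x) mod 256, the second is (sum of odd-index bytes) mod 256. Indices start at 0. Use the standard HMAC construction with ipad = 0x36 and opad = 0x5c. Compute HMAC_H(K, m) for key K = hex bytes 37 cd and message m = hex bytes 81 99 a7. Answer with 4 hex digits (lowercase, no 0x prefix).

ea61

Key hex bytes 37 cd is 2 bytes ≤ B = 3; zero-pad to 3 bytes: K' = 37 cd 00.
K' ⊕ ipad = 01 fb 36.  K' ⊕ opad = 6b 91 5c.
Inner input = (K'⊕ipad) ∥ m = 01 fb 36 ∥ 81 99 a7.
Inner hash: even-index sum = 208 mod 256 = 208; odd-index sum = 547 mod 256 = 35 → d0 23.
Outer input = (K'⊕opad) ∥ inner = 6b 91 5c ∥ d0 23.
Outer hash (tag): even-index sum = 234 mod 256 = 234; odd-index sum = 353 mod 256 = 97 → ea 61.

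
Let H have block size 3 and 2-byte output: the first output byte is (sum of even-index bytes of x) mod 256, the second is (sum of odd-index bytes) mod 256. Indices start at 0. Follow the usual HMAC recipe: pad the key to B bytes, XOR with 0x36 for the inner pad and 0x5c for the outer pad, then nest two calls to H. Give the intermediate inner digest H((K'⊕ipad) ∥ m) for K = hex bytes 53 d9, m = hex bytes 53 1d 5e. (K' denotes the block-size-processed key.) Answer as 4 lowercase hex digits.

Key hex bytes 53 d9 is 2 bytes ≤ B = 3; zero-pad to 3 bytes: K' = 53 d9 00.
K' ⊕ ipad = 65 ef 36.
Inner input = 65 ef 36 ∥ 53 1d 5e.
Inner hash: even-index sum = 184 mod 256 = 184; odd-index sum = 416 mod 256 = 160 → b8 a0.

b8a0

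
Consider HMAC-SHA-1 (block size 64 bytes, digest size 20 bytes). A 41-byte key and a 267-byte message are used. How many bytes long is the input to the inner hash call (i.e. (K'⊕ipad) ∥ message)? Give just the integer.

Key is 41 ≤ 64 bytes, zero-padded: |K'| = 64.
Inner input = (K'⊕ipad) ∥ m → 64 + 267 = 331 bytes.

331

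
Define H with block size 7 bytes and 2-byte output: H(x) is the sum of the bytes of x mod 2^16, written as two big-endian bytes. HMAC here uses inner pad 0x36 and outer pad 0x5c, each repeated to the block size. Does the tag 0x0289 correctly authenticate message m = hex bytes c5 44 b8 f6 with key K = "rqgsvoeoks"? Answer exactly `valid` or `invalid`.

Key "rqgsvoeoks" = 72 71 67 73 76 6f 65 6f 6b 73 is 10 bytes > B = 7, so hash it first: H(key) = 04 54, then zero-pad to 7 bytes: K' = 04 54 00 00 00 00 00.
K' ⊕ ipad = 32 62 36 36 36 36 36; K' ⊕ opad = 58 08 5c 5c 5c 5c 5c.
Inner hash: sum = 50+98+54+54+54+54+54+197+68+184+246 = 1113 → 04 59.
Outer hash (recomputed tag): sum = 88+8+92+92+92+92+92+4+89 = 649 → 02 89.
Recomputed tag = 0289; claimed = 0289 → match.

valid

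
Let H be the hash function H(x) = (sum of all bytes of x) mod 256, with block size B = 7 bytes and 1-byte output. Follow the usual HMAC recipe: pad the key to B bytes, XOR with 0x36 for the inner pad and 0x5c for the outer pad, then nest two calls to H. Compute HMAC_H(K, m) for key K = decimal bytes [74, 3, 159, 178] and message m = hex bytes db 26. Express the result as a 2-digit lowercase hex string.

Key decimal bytes [74, 3, 159, 178] = 4a 03 9f b2 is 4 bytes ≤ B = 7; zero-pad to 7 bytes: K' = 4a 03 9f b2 00 00 00.
K' ⊕ ipad = 7c 35 a9 84 36 36 36.  K' ⊕ opad = 16 5f c3 ee 5c 5c 5c.
Inner input = (K'⊕ipad) ∥ m = 7c 35 a9 84 36 36 36 ∥ db 26.
Inner hash: sum = 124+53+169+132+54+54+54+219+38 = 897; mod 256 = 129 → 81.
Outer input = (K'⊕opad) ∥ inner = 16 5f c3 ee 5c 5c 5c ∥ 81.
Outer hash (tag): sum = 22+95+195+238+92+92+92+129 = 955; mod 256 = 187 → bb.

bb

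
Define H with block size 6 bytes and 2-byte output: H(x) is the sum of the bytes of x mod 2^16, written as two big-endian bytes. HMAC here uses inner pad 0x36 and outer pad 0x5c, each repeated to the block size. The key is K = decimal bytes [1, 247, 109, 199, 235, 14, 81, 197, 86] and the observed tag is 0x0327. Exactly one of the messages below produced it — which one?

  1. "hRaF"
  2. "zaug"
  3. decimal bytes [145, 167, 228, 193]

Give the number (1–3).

3

Key decimal bytes [1, 247, 109, 199, 235, 14, 81, 197, 86] = 01 f7 6d c7 eb 0e 51 c5 56 is 9 bytes > B = 6, so hash it first: H(key) = 04 91, then zero-pad to 6 bytes: K' = 04 91 00 00 00 00.
K' ⊕ ipad = 32 a7 36 36 36 36; K' ⊕ opad = 58 cd 5c 5c 5c 5c.
m1: inner = H(32 a7 36 36 36 36 68 52 61 46) = 03 12; tag = H(58 cd 5c 5c 5c 5c 03 12) = 02aa
m2: inner = H(32 a7 36 36 36 36 7a 61 75 67) = 03 68; tag = H(58 cd 5c 5c 5c 5c 03 68) = 0300
m3: inner = H(32 a7 36 36 36 36 91 a7 e4 c1) = 04 8e; tag = H(58 cd 5c 5c 5c 5c 04 8e) = 0327 ← matches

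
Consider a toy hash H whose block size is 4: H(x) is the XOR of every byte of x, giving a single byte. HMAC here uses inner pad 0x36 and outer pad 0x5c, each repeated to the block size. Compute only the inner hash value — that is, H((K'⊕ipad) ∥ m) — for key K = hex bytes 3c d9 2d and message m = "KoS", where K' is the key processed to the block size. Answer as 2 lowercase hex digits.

Key hex bytes 3c d9 2d is 3 bytes ≤ B = 4; zero-pad to 4 bytes: K' = 3c d9 2d 00.
K' ⊕ ipad = 0a ef 1b 36.
Inner input = 0a ef 1b 36 ∥ 4b 6f 53.
Inner hash: XOR 0a⊕ef⊕1b⊕36⊕4b⊕6f⊕53 = bf.

bf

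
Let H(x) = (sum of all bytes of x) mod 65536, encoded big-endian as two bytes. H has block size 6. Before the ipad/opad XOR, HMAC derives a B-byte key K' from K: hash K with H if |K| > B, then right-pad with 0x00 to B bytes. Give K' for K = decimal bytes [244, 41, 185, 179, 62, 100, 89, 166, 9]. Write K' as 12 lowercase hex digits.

|K| = 9 > B = 6, so first hash the key.
H(K): sum = 244+41+185+179+62+100+89+166+9 = 1075 → 04 33.
Zero-pad H(K) = 04 33 to 6 bytes: K' = 04 33 00 00 00 00.

043300000000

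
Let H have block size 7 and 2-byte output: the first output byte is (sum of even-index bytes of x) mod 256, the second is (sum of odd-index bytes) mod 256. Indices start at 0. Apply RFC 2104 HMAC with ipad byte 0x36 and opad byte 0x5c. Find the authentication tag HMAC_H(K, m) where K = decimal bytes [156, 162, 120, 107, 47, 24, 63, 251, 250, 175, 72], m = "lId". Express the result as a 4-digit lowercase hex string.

e128

Key decimal bytes [156, 162, 120, 107, 47, 24, 63, 251, 250, 175, 72] = 9c a2 78 6b 2f 18 3f fb fa af 48 is 11 bytes > B = 7, so hash it first: H(key) = c4 cf, then zero-pad to 7 bytes: K' = c4 cf 00 00 00 00 00.
K' ⊕ ipad = f2 f9 36 36 36 36 36.  K' ⊕ opad = 98 93 5c 5c 5c 5c 5c.
Inner input = (K'⊕ipad) ∥ m = f2 f9 36 36 36 36 36 ∥ 6c 49 64.
Inner hash: even-index sum = 477 mod 256 = 221; odd-index sum = 565 mod 256 = 53 → dd 35.
Outer input = (K'⊕opad) ∥ inner = 98 93 5c 5c 5c 5c 5c ∥ dd 35.
Outer hash (tag): even-index sum = 481 mod 256 = 225; odd-index sum = 552 mod 256 = 40 → e1 28.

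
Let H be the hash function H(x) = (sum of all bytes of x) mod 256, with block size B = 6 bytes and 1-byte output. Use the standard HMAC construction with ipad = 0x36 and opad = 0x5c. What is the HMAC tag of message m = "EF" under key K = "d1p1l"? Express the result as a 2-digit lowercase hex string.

Key "d1p1l" = 64 31 70 31 6c is 5 bytes ≤ B = 6; zero-pad to 6 bytes: K' = 64 31 70 31 6c 00.
K' ⊕ ipad = 52 07 46 07 5a 36.  K' ⊕ opad = 38 6d 2c 6d 30 5c.
Inner input = (K'⊕ipad) ∥ m = 52 07 46 07 5a 36 ∥ 45 46.
Inner hash: sum = 82+7+70+7+90+54+69+70 = 449; mod 256 = 193 → c1.
Outer input = (K'⊕opad) ∥ inner = 38 6d 2c 6d 30 5c ∥ c1.
Outer hash (tag): sum = 56+109+44+109+48+92+193 = 651; mod 256 = 139 → 8b.

8b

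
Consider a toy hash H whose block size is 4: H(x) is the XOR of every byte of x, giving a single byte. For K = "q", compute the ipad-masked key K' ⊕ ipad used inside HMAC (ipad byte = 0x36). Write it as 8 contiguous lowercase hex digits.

Key "q" = 71 is 1 byte ≤ B = 4; zero-pad to 4 bytes: K' = 71 00 00 00.
XOR each byte with 0x36: 71⊕36=47, 00⊕36=36, 00⊕36=36, 00⊕36=36.

47363636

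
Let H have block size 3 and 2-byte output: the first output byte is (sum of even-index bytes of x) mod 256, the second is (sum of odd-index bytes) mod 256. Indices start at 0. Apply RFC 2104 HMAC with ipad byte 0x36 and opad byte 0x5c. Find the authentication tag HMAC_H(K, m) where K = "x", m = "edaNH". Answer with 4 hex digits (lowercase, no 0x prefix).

Key "x" = 78 is 1 byte ≤ B = 3; zero-pad to 3 bytes: K' = 78 00 00.
K' ⊕ ipad = 4e 36 36.  K' ⊕ opad = 24 5c 5c.
Inner input = (K'⊕ipad) ∥ m = 4e 36 36 ∥ 65 64 61 4e 48.
Inner hash: even-index sum = 310 mod 256 = 54; odd-index sum = 324 mod 256 = 68 → 36 44.
Outer input = (K'⊕opad) ∥ inner = 24 5c 5c ∥ 36 44.
Outer hash (tag): even-index sum = 196 mod 256 = 196; odd-index sum = 146 mod 256 = 146 → c4 92.

c492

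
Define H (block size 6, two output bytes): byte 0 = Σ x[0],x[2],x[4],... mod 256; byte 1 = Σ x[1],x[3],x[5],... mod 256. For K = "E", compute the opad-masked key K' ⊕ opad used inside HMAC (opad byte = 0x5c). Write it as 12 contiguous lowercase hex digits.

195c5c5c5c5c

Key "E" = 45 is 1 byte ≤ B = 6; zero-pad to 6 bytes: K' = 45 00 00 00 00 00.
XOR each byte with 0x5c: 45⊕5c=19, 00⊕5c=5c, 00⊕5c=5c, 00⊕5c=5c, 00⊕5c=5c, 00⊕5c=5c.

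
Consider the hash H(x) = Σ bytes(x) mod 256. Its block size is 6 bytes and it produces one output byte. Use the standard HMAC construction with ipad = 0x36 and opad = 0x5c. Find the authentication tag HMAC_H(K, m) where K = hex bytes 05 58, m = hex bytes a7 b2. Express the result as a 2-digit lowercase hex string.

Key hex bytes 05 58 is 2 bytes ≤ B = 6; zero-pad to 6 bytes: K' = 05 58 00 00 00 00.
K' ⊕ ipad = 33 6e 36 36 36 36.  K' ⊕ opad = 59 04 5c 5c 5c 5c.
Inner input = (K'⊕ipad) ∥ m = 33 6e 36 36 36 36 ∥ a7 b2.
Inner hash: sum = 51+110+54+54+54+54+167+178 = 722; mod 256 = 210 → d2.
Outer input = (K'⊕opad) ∥ inner = 59 04 5c 5c 5c 5c ∥ d2.
Outer hash (tag): sum = 89+4+92+92+92+92+210 = 671; mod 256 = 159 → 9f.

9f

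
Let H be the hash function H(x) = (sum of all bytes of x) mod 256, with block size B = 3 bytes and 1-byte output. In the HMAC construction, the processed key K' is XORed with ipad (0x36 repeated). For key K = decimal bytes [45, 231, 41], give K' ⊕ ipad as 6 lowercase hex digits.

1bd11f

Key decimal bytes [45, 231, 41] = 2d e7 29 is exactly B = 3 bytes: K' = 2d e7 29.
XOR each byte with 0x36: 2d⊕36=1b, e7⊕36=d1, 29⊕36=1f.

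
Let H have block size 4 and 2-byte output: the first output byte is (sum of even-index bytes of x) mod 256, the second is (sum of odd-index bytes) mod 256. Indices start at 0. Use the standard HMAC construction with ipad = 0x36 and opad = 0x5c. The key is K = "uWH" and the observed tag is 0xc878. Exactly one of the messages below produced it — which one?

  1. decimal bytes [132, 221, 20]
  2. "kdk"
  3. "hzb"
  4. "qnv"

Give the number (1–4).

3

Key "uWH" = 75 57 48 is 3 bytes ≤ B = 4; zero-pad to 4 bytes: K' = 75 57 48 00.
K' ⊕ ipad = 43 61 7e 36; K' ⊕ opad = 29 0b 14 5c.
m1: inner = H(43 61 7e 36 84 dd 14) = 59 74; tag = H(29 0b 14 5c 59 74) = 96db
m2: inner = H(43 61 7e 36 6b 64 6b) = 97 fb; tag = H(29 0b 14 5c 97 fb) = d462
m3: inner = H(43 61 7e 36 68 7a 62) = 8b 11; tag = H(29 0b 14 5c 8b 11) = c878 ← matches
m4: inner = H(43 61 7e 36 71 6e 76) = a8 05; tag = H(29 0b 14 5c a8 05) = e56c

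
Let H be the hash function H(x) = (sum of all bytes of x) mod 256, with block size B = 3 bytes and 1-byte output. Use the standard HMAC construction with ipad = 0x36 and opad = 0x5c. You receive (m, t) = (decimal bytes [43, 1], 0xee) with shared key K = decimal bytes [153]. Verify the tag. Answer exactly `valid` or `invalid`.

invalid

Key decimal bytes [153] = 99 is 1 byte ≤ B = 3; zero-pad to 3 bytes: K' = 99 00 00.
K' ⊕ ipad = af 36 36; K' ⊕ opad = c5 5c 5c.
Inner hash: sum = 175+54+54+43+1 = 327; mod 256 = 71 → 47.
Outer hash (recomputed tag): sum = 197+92+92+71 = 452; mod 256 = 196 → c4.
Recomputed tag = c4; claimed = ee → mismatch.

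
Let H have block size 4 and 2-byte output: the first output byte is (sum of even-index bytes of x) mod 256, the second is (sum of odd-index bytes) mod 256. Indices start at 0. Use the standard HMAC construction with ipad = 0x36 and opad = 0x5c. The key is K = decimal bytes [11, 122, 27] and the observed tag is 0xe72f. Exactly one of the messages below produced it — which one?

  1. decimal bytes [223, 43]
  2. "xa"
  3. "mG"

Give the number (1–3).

Key decimal bytes [11, 122, 27] = 0b 7a 1b is 3 bytes ≤ B = 4; zero-pad to 4 bytes: K' = 0b 7a 1b 00.
K' ⊕ ipad = 3d 4c 2d 36; K' ⊕ opad = 57 26 47 5c.
m1: inner = H(3d 4c 2d 36 df 2b) = 49 ad; tag = H(57 26 47 5c 49 ad) = e72f ← matches
m2: inner = H(3d 4c 2d 36 78 61) = e2 e3; tag = H(57 26 47 5c e2 e3) = 8065
m3: inner = H(3d 4c 2d 36 6d 47) = d7 c9; tag = H(57 26 47 5c d7 c9) = 754b

1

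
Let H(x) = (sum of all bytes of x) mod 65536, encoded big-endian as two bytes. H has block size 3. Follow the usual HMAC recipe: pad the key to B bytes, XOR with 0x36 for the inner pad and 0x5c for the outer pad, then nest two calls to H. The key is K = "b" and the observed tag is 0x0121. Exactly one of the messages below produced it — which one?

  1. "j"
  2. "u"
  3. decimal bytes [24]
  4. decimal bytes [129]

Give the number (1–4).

1

Key "b" = 62 is 1 byte ≤ B = 3; zero-pad to 3 bytes: K' = 62 00 00.
K' ⊕ ipad = 54 36 36; K' ⊕ opad = 3e 5c 5c.
m1: inner = H(54 36 36 6a) = 01 2a; tag = H(3e 5c 5c 01 2a) = 0121 ← matches
m2: inner = H(54 36 36 75) = 01 35; tag = H(3e 5c 5c 01 35) = 012c
m3: inner = H(54 36 36 18) = 00 d8; tag = H(3e 5c 5c 00 d8) = 01ce
m4: inner = H(54 36 36 81) = 01 41; tag = H(3e 5c 5c 01 41) = 0138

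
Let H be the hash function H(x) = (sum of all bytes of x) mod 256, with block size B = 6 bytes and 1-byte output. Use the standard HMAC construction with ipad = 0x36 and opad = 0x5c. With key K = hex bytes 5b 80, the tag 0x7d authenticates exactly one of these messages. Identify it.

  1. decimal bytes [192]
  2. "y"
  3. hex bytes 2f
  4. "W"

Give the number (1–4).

3

Key hex bytes 5b 80 is 2 bytes ≤ B = 6; zero-pad to 6 bytes: K' = 5b 80 00 00 00 00.
K' ⊕ ipad = 6d b6 36 36 36 36; K' ⊕ opad = 07 dc 5c 5c 5c 5c.
m1: inner = H(6d b6 36 36 36 36 c0) = bb; tag = H(07 dc 5c 5c 5c 5c bb) = 0e
m2: inner = H(6d b6 36 36 36 36 79) = 74; tag = H(07 dc 5c 5c 5c 5c 74) = c7
m3: inner = H(6d b6 36 36 36 36 2f) = 2a; tag = H(07 dc 5c 5c 5c 5c 2a) = 7d ← matches
m4: inner = H(6d b6 36 36 36 36 57) = 52; tag = H(07 dc 5c 5c 5c 5c 52) = a5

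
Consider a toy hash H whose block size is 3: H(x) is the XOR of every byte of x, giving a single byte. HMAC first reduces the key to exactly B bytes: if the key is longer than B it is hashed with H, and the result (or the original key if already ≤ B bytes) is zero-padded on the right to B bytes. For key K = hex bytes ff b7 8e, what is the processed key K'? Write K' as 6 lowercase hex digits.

ffb78e

Key hex bytes ff b7 8e is exactly B = 3 bytes: K' = ff b7 8e.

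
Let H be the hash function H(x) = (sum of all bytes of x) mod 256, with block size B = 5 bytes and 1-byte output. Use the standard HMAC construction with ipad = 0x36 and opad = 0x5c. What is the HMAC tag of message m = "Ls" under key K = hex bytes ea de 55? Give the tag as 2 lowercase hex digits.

Key hex bytes ea de 55 is 3 bytes ≤ B = 5; zero-pad to 5 bytes: K' = ea de 55 00 00.
K' ⊕ ipad = dc e8 63 36 36.  K' ⊕ opad = b6 82 09 5c 5c.
Inner input = (K'⊕ipad) ∥ m = dc e8 63 36 36 ∥ 4c 73.
Inner hash: sum = 220+232+99+54+54+76+115 = 850; mod 256 = 82 → 52.
Outer input = (K'⊕opad) ∥ inner = b6 82 09 5c 5c ∥ 52.
Outer hash (tag): sum = 182+130+9+92+92+82 = 587; mod 256 = 75 → 4b.

4b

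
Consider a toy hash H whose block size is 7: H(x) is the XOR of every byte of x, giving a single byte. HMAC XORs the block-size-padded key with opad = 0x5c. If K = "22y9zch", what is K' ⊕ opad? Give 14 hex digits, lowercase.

Key "22y9zch" = 32 32 79 39 7a 63 68 is exactly B = 7 bytes: K' = 32 32 79 39 7a 63 68.
XOR each byte with 0x5c: 32⊕5c=6e, 32⊕5c=6e, 79⊕5c=25, 39⊕5c=65, 7a⊕5c=26, 63⊕5c=3f, 68⊕5c=34.

6e6e2565263f34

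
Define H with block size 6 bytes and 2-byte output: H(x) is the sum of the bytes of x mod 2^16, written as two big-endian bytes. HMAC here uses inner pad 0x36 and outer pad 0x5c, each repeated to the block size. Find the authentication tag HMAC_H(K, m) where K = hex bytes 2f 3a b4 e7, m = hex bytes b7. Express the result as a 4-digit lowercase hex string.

Key hex bytes 2f 3a b4 e7 is 4 bytes ≤ B = 6; zero-pad to 6 bytes: K' = 2f 3a b4 e7 00 00.
K' ⊕ ipad = 19 0c 82 d1 36 36.  K' ⊕ opad = 73 66 e8 bb 5c 5c.
Inner input = (K'⊕ipad) ∥ m = 19 0c 82 d1 36 36 ∥ b7.
Inner hash: sum = 25+12+130+209+54+54+183 = 667 → 02 9b.
Outer input = (K'⊕opad) ∥ inner = 73 66 e8 bb 5c 5c ∥ 02 9b.
Outer hash (tag): sum = 115+102+232+187+92+92+2+155 = 977 → 03 d1.

03d1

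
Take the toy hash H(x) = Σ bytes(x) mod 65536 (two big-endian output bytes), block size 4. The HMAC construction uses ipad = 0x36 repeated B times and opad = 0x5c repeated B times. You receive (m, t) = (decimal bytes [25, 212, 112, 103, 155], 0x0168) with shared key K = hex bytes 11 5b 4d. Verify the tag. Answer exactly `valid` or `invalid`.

valid

Key hex bytes 11 5b 4d is 3 bytes ≤ B = 4; zero-pad to 4 bytes: K' = 11 5b 4d 00.
K' ⊕ ipad = 27 6d 7b 36; K' ⊕ opad = 4d 07 11 5c.
Inner hash: sum = 39+109+123+54+25+212+112+103+155 = 932 → 03 a4.
Outer hash (recomputed tag): sum = 77+7+17+92+3+164 = 360 → 01 68.
Recomputed tag = 0168; claimed = 0168 → match.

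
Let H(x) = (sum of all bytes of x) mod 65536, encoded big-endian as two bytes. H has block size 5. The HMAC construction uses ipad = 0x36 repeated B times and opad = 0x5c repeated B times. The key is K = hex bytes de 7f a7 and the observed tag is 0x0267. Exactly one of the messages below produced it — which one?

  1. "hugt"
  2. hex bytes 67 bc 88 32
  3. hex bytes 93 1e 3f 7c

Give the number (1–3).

2

Key hex bytes de 7f a7 is 3 bytes ≤ B = 5; zero-pad to 5 bytes: K' = de 7f a7 00 00.
K' ⊕ ipad = e8 49 91 36 36; K' ⊕ opad = 82 23 fb 5c 5c.
m1: inner = H(e8 49 91 36 36 68 75 67 74) = 03 e6; tag = H(82 23 fb 5c 5c 03 e6) = 0341
m2: inner = H(e8 49 91 36 36 67 bc 88 32) = 04 0b; tag = H(82 23 fb 5c 5c 04 0b) = 0267 ← matches
m3: inner = H(e8 49 91 36 36 93 1e 3f 7c) = 03 9a; tag = H(82 23 fb 5c 5c 03 9a) = 02f5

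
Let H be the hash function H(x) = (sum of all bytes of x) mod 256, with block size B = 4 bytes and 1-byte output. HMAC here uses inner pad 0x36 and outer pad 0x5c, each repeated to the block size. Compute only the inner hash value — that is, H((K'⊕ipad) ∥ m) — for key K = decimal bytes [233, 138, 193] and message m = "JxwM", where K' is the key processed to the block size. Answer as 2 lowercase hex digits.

4e

Key decimal bytes [233, 138, 193] = e9 8a c1 is 3 bytes ≤ B = 4; zero-pad to 4 bytes: K' = e9 8a c1 00.
K' ⊕ ipad = df bc f7 36.
Inner input = df bc f7 36 ∥ 4a 78 77 4d.
Inner hash: sum = 223+188+247+54+74+120+119+77 = 1102; mod 256 = 78 → 4e.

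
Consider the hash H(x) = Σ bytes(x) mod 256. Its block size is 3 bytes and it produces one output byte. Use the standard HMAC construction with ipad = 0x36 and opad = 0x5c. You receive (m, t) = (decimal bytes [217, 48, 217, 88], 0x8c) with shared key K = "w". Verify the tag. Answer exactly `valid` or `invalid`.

invalid

Key "w" = 77 is 1 byte ≤ B = 3; zero-pad to 3 bytes: K' = 77 00 00.
K' ⊕ ipad = 41 36 36; K' ⊕ opad = 2b 5c 5c.
Inner hash: sum = 65+54+54+217+48+217+88 = 743; mod 256 = 231 → e7.
Outer hash (recomputed tag): sum = 43+92+92+231 = 458; mod 256 = 202 → ca.
Recomputed tag = ca; claimed = 8c → mismatch.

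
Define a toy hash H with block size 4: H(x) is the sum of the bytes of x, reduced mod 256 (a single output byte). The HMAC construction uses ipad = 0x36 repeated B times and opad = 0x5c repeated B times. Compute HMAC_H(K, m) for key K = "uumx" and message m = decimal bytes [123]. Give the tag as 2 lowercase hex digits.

51

Key "uumx" = 75 75 6d 78 is exactly B = 4 bytes: K' = 75 75 6d 78.
K' ⊕ ipad = 43 43 5b 4e.  K' ⊕ opad = 29 29 31 24.
Inner input = (K'⊕ipad) ∥ m = 43 43 5b 4e ∥ 7b.
Inner hash: sum = 67+67+91+78+123 = 426; mod 256 = 170 → aa.
Outer input = (K'⊕opad) ∥ inner = 29 29 31 24 ∥ aa.
Outer hash (tag): sum = 41+41+49+36+170 = 337; mod 256 = 81 → 51.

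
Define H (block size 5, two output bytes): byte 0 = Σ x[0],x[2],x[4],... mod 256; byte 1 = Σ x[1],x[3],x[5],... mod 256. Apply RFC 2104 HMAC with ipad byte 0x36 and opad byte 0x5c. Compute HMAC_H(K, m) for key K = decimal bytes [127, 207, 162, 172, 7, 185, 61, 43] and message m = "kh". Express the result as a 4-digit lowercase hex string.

fb86

Key decimal bytes [127, 207, 162, 172, 7, 185, 61, 43] = 7f cf a2 ac 07 b9 3d 2b is 8 bytes > B = 5, so hash it first: H(key) = 65 5f, then zero-pad to 5 bytes: K' = 65 5f 00 00 00.
K' ⊕ ipad = 53 69 36 36 36.  K' ⊕ opad = 39 03 5c 5c 5c.
Inner input = (K'⊕ipad) ∥ m = 53 69 36 36 36 ∥ 6b 68.
Inner hash: even-index sum = 295 mod 256 = 39; odd-index sum = 266 mod 256 = 10 → 27 0a.
Outer input = (K'⊕opad) ∥ inner = 39 03 5c 5c 5c ∥ 27 0a.
Outer hash (tag): even-index sum = 251 mod 256 = 251; odd-index sum = 134 mod 256 = 134 → fb 86.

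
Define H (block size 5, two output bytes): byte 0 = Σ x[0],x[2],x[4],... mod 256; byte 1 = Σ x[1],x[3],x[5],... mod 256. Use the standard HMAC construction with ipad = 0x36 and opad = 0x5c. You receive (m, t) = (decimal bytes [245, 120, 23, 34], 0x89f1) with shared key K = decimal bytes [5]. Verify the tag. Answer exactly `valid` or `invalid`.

Key decimal bytes [5] = 05 is 1 byte ≤ B = 5; zero-pad to 5 bytes: K' = 05 00 00 00 00.
K' ⊕ ipad = 33 36 36 36 36; K' ⊕ opad = 59 5c 5c 5c 5c.
Inner hash: even-index sum = 313 mod 256 = 57; odd-index sum = 376 mod 256 = 120 → 39 78.
Outer hash (recomputed tag): even-index sum = 393 mod 256 = 137; odd-index sum = 241 mod 256 = 241 → 89 f1.
Recomputed tag = 89f1; claimed = 89f1 → match.

valid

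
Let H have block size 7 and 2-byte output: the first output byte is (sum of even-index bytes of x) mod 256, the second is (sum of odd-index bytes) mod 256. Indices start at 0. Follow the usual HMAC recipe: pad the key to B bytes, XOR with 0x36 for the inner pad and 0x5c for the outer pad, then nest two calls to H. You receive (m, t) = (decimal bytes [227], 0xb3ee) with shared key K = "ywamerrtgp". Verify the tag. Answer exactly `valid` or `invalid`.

valid

Key "ywamerrtgp" = 79 77 61 6d 65 72 72 74 67 70 is 10 bytes > B = 7, so hash it first: H(key) = 18 3a, then zero-pad to 7 bytes: K' = 18 3a 00 00 00 00 00.
K' ⊕ ipad = 2e 0c 36 36 36 36 36; K' ⊕ opad = 44 66 5c 5c 5c 5c 5c.
Inner hash: even-index sum = 208 mod 256 = 208; odd-index sum = 347 mod 256 = 91 → d0 5b.
Outer hash (recomputed tag): even-index sum = 435 mod 256 = 179; odd-index sum = 494 mod 256 = 238 → b3 ee.
Recomputed tag = b3ee; claimed = b3ee → match.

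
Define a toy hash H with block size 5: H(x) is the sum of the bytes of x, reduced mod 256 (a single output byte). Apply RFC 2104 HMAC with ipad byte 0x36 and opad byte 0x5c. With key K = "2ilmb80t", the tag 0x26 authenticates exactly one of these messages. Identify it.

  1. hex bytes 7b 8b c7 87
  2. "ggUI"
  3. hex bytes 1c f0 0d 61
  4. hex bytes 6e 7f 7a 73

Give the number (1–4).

2

Key "2ilmb80t" = 32 69 6c 6d 62 38 30 74 is 8 bytes > B = 5, so hash it first: H(key) = b2, then zero-pad to 5 bytes: K' = b2 00 00 00 00.
K' ⊕ ipad = 84 36 36 36 36; K' ⊕ opad = ee 5c 5c 5c 5c.
m1: inner = H(84 36 36 36 36 7b 8b c7 87) = b0; tag = H(ee 5c 5c 5c 5c b0) = 0e
m2: inner = H(84 36 36 36 36 67 67 55 49) = c8; tag = H(ee 5c 5c 5c 5c c8) = 26 ← matches
m3: inner = H(84 36 36 36 36 1c f0 0d 61) = d6; tag = H(ee 5c 5c 5c 5c d6) = 34
m4: inner = H(84 36 36 36 36 6e 7f 7a 73) = 36; tag = H(ee 5c 5c 5c 5c 36) = 94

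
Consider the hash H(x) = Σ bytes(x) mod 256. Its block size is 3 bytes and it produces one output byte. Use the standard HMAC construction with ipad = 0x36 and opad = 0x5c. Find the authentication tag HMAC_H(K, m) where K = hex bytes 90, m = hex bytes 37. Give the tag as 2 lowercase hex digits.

Key hex bytes 90 is 1 byte ≤ B = 3; zero-pad to 3 bytes: K' = 90 00 00.
K' ⊕ ipad = a6 36 36.  K' ⊕ opad = cc 5c 5c.
Inner input = (K'⊕ipad) ∥ m = a6 36 36 ∥ 37.
Inner hash: sum = 166+54+54+55 = 329; mod 256 = 73 → 49.
Outer input = (K'⊕opad) ∥ inner = cc 5c 5c ∥ 49.
Outer hash (tag): sum = 204+92+92+73 = 461; mod 256 = 205 → cd.

cd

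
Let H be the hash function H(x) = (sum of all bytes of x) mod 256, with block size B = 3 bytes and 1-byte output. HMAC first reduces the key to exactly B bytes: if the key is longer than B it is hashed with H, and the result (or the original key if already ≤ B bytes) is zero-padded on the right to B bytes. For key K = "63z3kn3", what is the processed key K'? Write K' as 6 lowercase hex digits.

|K| = 7 > B = 3, so first hash the key.
H(K): sum = 54+51+122+51+107+110+51 = 546; mod 256 = 34 → 22.
Zero-pad H(K) = 22 to 3 bytes: K' = 22 00 00.

220000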